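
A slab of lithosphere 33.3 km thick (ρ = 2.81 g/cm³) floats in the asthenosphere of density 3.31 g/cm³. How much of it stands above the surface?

5.03 km

Floating equilibrium: submerged depth d = t ρ_obj/ρ_fluid = 33.3 km × 2.81/3.31 = 28.27 km.
Freeboard = t − d = 33.3 km − 28.27 km = 5.03 km.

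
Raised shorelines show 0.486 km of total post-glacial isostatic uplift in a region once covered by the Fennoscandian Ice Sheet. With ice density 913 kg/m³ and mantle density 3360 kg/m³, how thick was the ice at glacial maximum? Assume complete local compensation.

u = t ρ_ice/ρ_m → t = u ρ_m/ρ_ice = 0.486 km × 3360/913 = 1.79 km.

1.79 km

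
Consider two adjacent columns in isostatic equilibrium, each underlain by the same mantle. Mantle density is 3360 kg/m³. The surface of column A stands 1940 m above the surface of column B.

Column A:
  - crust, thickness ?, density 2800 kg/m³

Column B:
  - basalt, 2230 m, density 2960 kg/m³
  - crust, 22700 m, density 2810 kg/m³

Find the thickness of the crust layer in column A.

35500 m

Take the compensation level at the base of the deeper column (depth z_c below the surface of column A) and equate Σ ρ_i t_i down to z_c; mantle fills any gap and the z_c terms cancel.
Column A: x×2800 + (z_c − 0 − x)×3360
Column B: 1940×0 + 2230×2960 + 22700×2810 + (z_c − 1940 − 24930)×3360
The z_c×3360 term appears on both sides and cancels. Collect the known terms of each column as K = Σ(ρt)_known − 3360 × (depth of known layers): K_A = 0 − 3360×0 = 0; K_B = 70387800 − 3360×(1940 + 24930) = −19895400.
Balance: K_A − x×(3360 − 2800) = K_B, so x = (K_A − K_B)/(3360 − 2800) = 19895400/560 = 35500 m.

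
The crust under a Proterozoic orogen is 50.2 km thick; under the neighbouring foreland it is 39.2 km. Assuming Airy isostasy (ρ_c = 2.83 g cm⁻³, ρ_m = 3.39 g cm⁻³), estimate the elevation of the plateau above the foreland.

1.82 km

Excess crust Δ = 50.2 km − 39.2 km = 11 km, split between elevation h and root r with h + r = Δ.
Airy balance ρ_c h = (ρ_m − ρ_c) r gives r = h ρ_c/(ρ_m − ρ_c), so h (1 + ρ_c/(ρ_m − ρ_c)) = Δ, i.e. h = Δ (ρ_m − ρ_c)/ρ_m.
h = 11 km × 0.56/3.39 = 1.82 km.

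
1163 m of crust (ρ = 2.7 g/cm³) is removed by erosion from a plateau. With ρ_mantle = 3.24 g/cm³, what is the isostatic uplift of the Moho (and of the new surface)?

Unloading: uplift u = e ρ_c/ρ_m = 1163 m × 2.7/3.24 = 969 m.

969 m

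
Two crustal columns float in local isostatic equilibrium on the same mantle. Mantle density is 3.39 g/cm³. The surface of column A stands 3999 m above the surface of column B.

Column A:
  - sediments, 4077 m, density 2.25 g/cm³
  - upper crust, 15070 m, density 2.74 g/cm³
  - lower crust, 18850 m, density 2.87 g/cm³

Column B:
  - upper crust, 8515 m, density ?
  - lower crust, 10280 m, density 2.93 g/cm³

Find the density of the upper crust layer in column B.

Take the compensation level at the base of the deeper column (depth z_c below the surface of column A) and equate Σ ρ_i t_i down to z_c; mantle fills any gap and the z_c terms cancel.
Column A: 4077×2.25 + 15070×2.74 + 18850×2.87 + (z_c − 37997)×3.39
Column B: 3999×0 + 8515×ρ + 10280×2.93 + (z_c − 3999 − 18795)×3.39
The z_c×3.39 term appears on both sides and cancels. Collect the known terms of each column as K = Σ(ρt)_known − 3.39 × (depth of known layers): K_A = 104564.55 − 3.39×37997 = −24245.28; K_B = 30120.4 − 3.39×(3999 + 18795) = −47151.26.
Balance: K_A = K_B + 8515×ρ, so ρ = (K_A − K_B)/8515 = 22906/8515 = 2.69 g/cm³.

2.69 g/cm³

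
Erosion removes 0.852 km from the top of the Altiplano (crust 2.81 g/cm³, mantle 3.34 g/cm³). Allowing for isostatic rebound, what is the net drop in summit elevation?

Rebound u = e ρ_c/ρ_m = 0.852 km × 2.81/3.34 = 0.7168 km.
Net surface drop = e − u = 0.852 km − 0.7168 km = e (ρ_m − ρ_c)/ρ_m = 0.135 km.

0.135 km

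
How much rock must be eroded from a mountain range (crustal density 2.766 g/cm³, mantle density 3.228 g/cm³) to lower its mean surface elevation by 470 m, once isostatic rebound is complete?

3280 m

Net drop Δ = e − u = e − e ρ_c/ρ_m = e (ρ_m − ρ_c)/ρ_m.
e = Δ ρ_m/(ρ_m − ρ_c) = 470 m × 3.228/0.462 = 3280 m.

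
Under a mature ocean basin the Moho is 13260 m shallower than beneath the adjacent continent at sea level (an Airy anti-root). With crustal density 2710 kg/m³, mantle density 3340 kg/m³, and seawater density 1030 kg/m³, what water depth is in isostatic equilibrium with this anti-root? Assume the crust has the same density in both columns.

4970 m

Replacing a thickness d of crust by seawater at the top must be balanced by replacing crust with mantle at the base: d (ρ_c − ρ_w) = a (ρ_m − ρ_c).
d = a (ρ_m − ρ_c)/(ρ_c − ρ_w) = 13260 m × 630/1680 = 4970 m.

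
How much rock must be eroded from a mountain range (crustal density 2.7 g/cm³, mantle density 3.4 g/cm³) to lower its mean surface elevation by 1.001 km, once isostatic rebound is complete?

4.86 km

Net drop Δ = e − u = e − e ρ_c/ρ_m = e (ρ_m − ρ_c)/ρ_m.
e = Δ ρ_m/(ρ_m − ρ_c) = 1.001 km × 3.4/0.7 = 4.86 km.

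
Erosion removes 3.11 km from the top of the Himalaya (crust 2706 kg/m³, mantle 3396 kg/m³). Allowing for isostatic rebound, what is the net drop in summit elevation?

0.632 km

Rebound u = e ρ_c/ρ_m = 3.11 km × 2706/3396 = 2.478 km.
Net surface drop = e − u = 3.11 km − 2.478 km = e (ρ_m − ρ_c)/ρ_m = 0.632 km.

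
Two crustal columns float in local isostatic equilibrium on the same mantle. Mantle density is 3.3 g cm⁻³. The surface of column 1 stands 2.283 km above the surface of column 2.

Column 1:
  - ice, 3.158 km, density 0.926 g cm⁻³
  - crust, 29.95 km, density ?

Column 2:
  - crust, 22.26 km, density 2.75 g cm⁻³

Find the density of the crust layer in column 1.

Take the compensation level at the base of the deeper column (depth z_c below the surface of column 1) and equate Σ ρ_i t_i down to z_c; mantle fills any gap and the z_c terms cancel.
Column 1: 3.158×0.926 + 29.95×ρ + (z_c − 33.108)×3.3
Column 2: 2.283×0 + 22.26×2.75 + (z_c − 2.283 − 22.26)×3.3
The z_c×3.3 term appears on both sides and cancels. Collect the known terms of each column as K = Σ(ρt)_known − 3.3 × (depth of known layers): K_1 = 2.924308 − 3.3×33.108 = −106.332092; K_2 = 61.215 − 3.3×(2.283 + 22.26) = −19.7769.
Balance: K_1 + 29.95×ρ = K_2, so ρ = (K_2 − K_1)/29.95 = 86.5552/29.95 = 2.89 g cm⁻³.

2.89 g cm⁻³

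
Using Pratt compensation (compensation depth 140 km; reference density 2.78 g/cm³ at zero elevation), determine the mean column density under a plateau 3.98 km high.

Pratt balance: ρ_ref D = ρ (D + h).
ρ = ρ_ref D/(D + h) = 2.78 × 140 km/(140 km + 3.98 km) = 2.7 g/cm³.

2.7 g/cm³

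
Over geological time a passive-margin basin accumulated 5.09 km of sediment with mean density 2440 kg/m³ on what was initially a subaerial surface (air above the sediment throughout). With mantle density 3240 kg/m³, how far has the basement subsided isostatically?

Subaerial load: s = t ρ_sed / ρ_m = 5.09 km × 2440/3240 = 3.83 km.

3.83 km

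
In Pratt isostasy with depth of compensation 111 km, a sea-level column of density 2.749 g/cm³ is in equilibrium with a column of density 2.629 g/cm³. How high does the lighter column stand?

ρ_ref D = ρ (D + h) → h = D (ρ_ref − ρ)/ρ.
h = 111 km × (2.749 − 2.629)/2.629 = 5.07 km.

5.07 km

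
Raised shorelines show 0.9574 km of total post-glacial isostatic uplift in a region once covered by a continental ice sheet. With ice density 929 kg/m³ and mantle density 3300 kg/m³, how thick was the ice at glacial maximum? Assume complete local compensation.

u = t ρ_ice/ρ_m → t = u ρ_m/ρ_ice = 0.9574 km × 3300/929 = 3.4 km.

3.4 km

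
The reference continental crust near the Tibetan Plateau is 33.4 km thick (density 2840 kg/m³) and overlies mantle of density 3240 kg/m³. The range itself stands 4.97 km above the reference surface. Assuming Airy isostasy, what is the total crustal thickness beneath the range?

Root depth r = h ρ_c / (ρ_m − ρ_c) = 4.97 km × 2840 / 400 = 35.29 km.
Total thickness = T + h + r = 33.4 km + 4.97 km + 35.29 km = 73.7 km.

73.7 km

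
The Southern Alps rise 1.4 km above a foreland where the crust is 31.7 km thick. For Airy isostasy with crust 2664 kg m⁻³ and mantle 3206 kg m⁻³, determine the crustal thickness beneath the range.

40 km

Root depth r = h ρ_c / (ρ_m − ρ_c) = 1.4 km × 2664 / 542 = 6.881 km.
Total thickness = T + h + r = 31.7 km + 1.4 km + 6.881 km = 40 km.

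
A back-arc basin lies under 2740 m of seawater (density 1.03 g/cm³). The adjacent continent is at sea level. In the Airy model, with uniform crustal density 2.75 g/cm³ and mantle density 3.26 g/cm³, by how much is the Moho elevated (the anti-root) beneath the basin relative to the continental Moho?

9240 m

For local isostatic compensation: replacing crust with seawater at the top is compensated by replacing crust with mantle at the base: d (ρ_c − ρ_w) = a (ρ_m − ρ_c).
a = d (ρ_c − ρ_w)/(ρ_m − ρ_c) = 2740 m × 1.72/0.51 = 9240 m.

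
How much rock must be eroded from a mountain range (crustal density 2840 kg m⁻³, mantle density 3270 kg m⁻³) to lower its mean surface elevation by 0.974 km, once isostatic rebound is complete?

7.41 km

Net drop Δ = e − u = e − e ρ_c/ρ_m = e (ρ_m − ρ_c)/ρ_m.
e = Δ ρ_m/(ρ_m − ρ_c) = 0.974 km × 3270/430 = 7.41 km.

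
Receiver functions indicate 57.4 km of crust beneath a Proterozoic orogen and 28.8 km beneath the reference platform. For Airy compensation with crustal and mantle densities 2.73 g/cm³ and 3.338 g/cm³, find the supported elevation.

Excess crust Δ = 57.4 km − 28.8 km = 28.6 km, split between elevation h and root r with h + r = Δ.
Airy balance ρ_c h = (ρ_m − ρ_c) r gives r = h ρ_c/(ρ_m − ρ_c), so h (1 + ρ_c/(ρ_m − ρ_c)) = Δ, i.e. h = Δ (ρ_m − ρ_c)/ρ_m.
h = 28.6 km × 0.608/3.338 = 5.21 km.

5.21 km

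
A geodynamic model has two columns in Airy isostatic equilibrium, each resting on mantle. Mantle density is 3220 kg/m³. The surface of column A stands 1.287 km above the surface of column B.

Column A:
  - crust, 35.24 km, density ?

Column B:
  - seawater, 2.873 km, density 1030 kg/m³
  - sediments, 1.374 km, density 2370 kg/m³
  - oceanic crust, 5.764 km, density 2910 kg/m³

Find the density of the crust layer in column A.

2840 kg/m³

Take the compensation level at the base of the deeper column (depth z_c below the surface of column A) and equate Σ ρ_i t_i down to z_c; mantle fills any gap and the z_c terms cancel.
Column A: 35.24×ρ + (z_c − 35.24)×3220
Column B: 1.287×0 + 2.873×1030 + 1.374×2370 + 5.764×2910 + (z_c − 1.287 − 10.011)×3220
The z_c×3220 term appears on both sides and cancels. Collect the known terms of each column as K = Σ(ρt)_known − 3220 × (depth of known layers): K_A = 0 − 3220×35.24 = −113472.8; K_B = 22988.81 − 3220×(1.287 + 10.011) = −13390.75.
Balance: K_A + 35.24×ρ = K_B, so ρ = (K_B − K_A)/35.24 = 100082/35.24 = 2840 kg/m³.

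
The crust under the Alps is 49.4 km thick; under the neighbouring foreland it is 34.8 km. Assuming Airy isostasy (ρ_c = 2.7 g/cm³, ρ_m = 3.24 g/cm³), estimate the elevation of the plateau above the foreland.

Excess crust Δ = 49.4 km − 34.8 km = 14.6 km, split between elevation h and root r with h + r = Δ.
Airy balance ρ_c h = (ρ_m − ρ_c) r gives r = h ρ_c/(ρ_m − ρ_c), so h (1 + ρ_c/(ρ_m − ρ_c)) = Δ, i.e. h = Δ (ρ_m − ρ_c)/ρ_m.
h = 14.6 km × 0.54/3.24 = 2.43 km.

2.43 km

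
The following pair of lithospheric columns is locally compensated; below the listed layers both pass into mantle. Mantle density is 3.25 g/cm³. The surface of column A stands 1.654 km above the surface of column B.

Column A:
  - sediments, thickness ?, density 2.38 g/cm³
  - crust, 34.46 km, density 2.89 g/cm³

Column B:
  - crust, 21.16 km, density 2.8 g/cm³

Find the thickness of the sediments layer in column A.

2.86 km

Take the compensation level at the base of the deeper column (depth z_c below the surface of column A) and equate Σ ρ_i t_i down to z_c; mantle fills any gap and the z_c terms cancel.
Column A: x×2.38 + 34.46×2.89 + (z_c − 34.46 − x)×3.25
Column B: 1.654×0 + 21.16×2.8 + (z_c − 1.654 − 21.16)×3.25
The z_c×3.25 term appears on both sides and cancels. Collect the known terms of each column as K = Σ(ρt)_known − 3.25 × (depth of known layers): K_A = 99.5894 − 3.25×34.46 = −12.4056; K_B = 59.248 − 3.25×(1.654 + 21.16) = −14.8975.
Balance: K_A − x×(3.25 − 2.38) = K_B, so x = (K_A − K_B)/(3.25 − 2.38) = 2.4919/0.87 = 2.86 km.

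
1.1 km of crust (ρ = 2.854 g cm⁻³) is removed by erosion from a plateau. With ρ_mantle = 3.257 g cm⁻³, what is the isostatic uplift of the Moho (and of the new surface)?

0.964 km

Unloading: uplift u = e ρ_c/ρ_m = 1.1 km × 2.854/3.257 = 0.964 km.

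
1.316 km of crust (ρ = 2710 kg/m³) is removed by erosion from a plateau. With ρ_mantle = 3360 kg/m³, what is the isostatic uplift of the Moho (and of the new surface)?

1.06 km

Unloading: uplift u = e ρ_c/ρ_m = 1.316 km × 2710/3360 = 1.06 km.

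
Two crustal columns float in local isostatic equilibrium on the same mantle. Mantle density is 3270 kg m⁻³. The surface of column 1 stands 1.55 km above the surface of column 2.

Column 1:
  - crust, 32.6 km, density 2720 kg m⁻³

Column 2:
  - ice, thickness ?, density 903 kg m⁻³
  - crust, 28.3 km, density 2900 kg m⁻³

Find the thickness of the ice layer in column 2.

1.01 km

Take the compensation level at the base of the deeper column (depth z_c below the surface of column 1) and equate Σ ρ_i t_i down to z_c; mantle fills any gap and the z_c terms cancel.
Column 1: 32.6×2720 + (z_c − 32.6)×3270
Column 2: 1.55×0 + x×903 + 28.3×2900 + (z_c − 1.55 − 28.3 − x)×3270
The z_c×3270 term appears on both sides and cancels. Collect the known terms of each column as K = Σ(ρt)_known − 3270 × (depth of known layers): K_1 = 88672 − 3270×32.6 = −17930; K_2 = 82070 − 3270×(1.55 + 28.3) = −15539.5.
Balance: K_1 = K_2 − x×(3270 − 903), so x = (K_2 − K_1)/(3270 − 903) = 2390.5/2367 = 1.01 km.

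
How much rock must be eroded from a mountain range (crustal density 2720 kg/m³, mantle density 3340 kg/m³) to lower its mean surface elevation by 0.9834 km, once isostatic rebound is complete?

Net drop Δ = e − u = e − e ρ_c/ρ_m = e (ρ_m − ρ_c)/ρ_m.
e = Δ ρ_m/(ρ_m − ρ_c) = 0.9834 km × 3340/620 = 5.3 km.

5.3 km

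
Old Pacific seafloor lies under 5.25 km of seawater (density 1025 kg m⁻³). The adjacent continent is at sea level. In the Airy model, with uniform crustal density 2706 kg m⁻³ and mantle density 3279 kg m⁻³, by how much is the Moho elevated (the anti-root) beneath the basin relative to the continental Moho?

15.4 km

Equating mass per unit area of the two columns: replacing crust with seawater at the top is compensated by replacing crust with mantle at the base: d (ρ_c − ρ_w) = a (ρ_m − ρ_c).
a = d (ρ_c − ρ_w)/(ρ_m − ρ_c) = 5.25 km × 1681/573 = 15.4 km.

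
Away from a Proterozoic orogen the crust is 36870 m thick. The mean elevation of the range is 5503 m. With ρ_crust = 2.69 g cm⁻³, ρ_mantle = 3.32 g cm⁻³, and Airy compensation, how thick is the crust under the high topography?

Root depth r = h ρ_c / (ρ_m − ρ_c) = 5503 m × 2.69 / 0.63 = 23500 m.
Total thickness = T + h + r = 36870 m + 5503 m + 23500 m = 65900 m.

65900 m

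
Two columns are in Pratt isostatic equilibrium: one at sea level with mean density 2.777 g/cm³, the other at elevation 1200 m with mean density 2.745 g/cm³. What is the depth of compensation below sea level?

103000 m

ρ_ref D = ρ (D + h) → D (ρ_ref − ρ) = ρ h.
D = ρ h/(ρ_ref − ρ) = 2.745 × 1200 m/(2.777 − 2.745) = 103000 m.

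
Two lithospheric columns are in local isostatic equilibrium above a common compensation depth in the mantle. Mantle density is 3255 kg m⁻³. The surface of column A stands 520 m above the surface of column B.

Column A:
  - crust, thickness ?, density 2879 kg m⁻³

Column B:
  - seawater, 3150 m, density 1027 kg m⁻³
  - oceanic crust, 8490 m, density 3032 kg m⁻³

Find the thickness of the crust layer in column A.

Take the compensation level at the base of the deeper column (depth z_c below the surface of column A) and equate Σ ρ_i t_i down to z_c; mantle fills any gap and the z_c terms cancel.
Column A: x×2879 + (z_c − 0 − x)×3255
Column B: 520×0 + 3150×1027 + 8490×3032 + (z_c − 520 − 11640)×3255
The z_c×3255 term appears on both sides and cancels. Collect the known terms of each column as K = Σ(ρt)_known − 3255 × (depth of known layers): K_A = 0 − 3255×0 = 0; K_B = 28976730 − 3255×(520 + 11640) = −10604070.
Balance: K_A − x×(3255 − 2879) = K_B, so x = (K_A − K_B)/(3255 − 2879) = 10604100/376 = 28200 m.

28200 m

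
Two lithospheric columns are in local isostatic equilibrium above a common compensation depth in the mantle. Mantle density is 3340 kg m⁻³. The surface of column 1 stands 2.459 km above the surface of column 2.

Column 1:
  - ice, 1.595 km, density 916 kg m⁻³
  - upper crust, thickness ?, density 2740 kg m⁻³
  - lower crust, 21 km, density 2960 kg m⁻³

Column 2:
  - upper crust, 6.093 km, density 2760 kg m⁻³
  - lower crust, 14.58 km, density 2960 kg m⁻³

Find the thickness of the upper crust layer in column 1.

Take the compensation level at the base of the deeper column (depth z_c below the surface of column 1) and equate Σ ρ_i t_i down to z_c; mantle fills any gap and the z_c terms cancel.
Column 1: 1.595×916 + x×2740 + 21×2960 + (z_c − 22.595 − x)×3340
Column 2: 2.459×0 + 6.093×2760 + 14.58×2960 + (z_c − 2.459 − 20.673)×3340
The z_c×3340 term appears on both sides and cancels. Collect the known terms of each column as K = Σ(ρt)_known − 3340 × (depth of known layers): K_1 = 63621.02 − 3340×22.595 = −11846.28; K_2 = 59973.48 − 3340×(2.459 + 20.673) = −17287.4.
Balance: K_1 − x×(3340 − 2740) = K_2, so x = (K_1 − K_2)/(3340 − 2740) = 5441.12/600 = 9.07 km.

9.07 km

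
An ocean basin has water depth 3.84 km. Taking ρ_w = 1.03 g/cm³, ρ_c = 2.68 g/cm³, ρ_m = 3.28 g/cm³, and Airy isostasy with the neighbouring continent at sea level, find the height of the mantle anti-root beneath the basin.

10.6 km

Isostatic balance requires: replacing crust with seawater at the top is compensated by replacing crust with mantle at the base: d (ρ_c − ρ_w) = a (ρ_m − ρ_c).
a = d (ρ_c − ρ_w)/(ρ_m − ρ_c) = 3.84 km × 1.65/0.6 = 10.6 km.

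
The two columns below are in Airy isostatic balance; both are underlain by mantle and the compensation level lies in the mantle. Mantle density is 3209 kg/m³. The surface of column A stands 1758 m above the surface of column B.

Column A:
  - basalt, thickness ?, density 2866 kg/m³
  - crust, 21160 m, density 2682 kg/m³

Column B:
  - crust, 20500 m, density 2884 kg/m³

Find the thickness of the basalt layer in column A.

3360 m

Take the compensation level at the base of the deeper column (depth z_c below the surface of column A) and equate Σ ρ_i t_i down to z_c; mantle fills any gap and the z_c terms cancel.
Column A: x×2866 + 21160×2682 + (z_c − 21160 − x)×3209
Column B: 1758×0 + 20500×2884 + (z_c − 1758 − 20500)×3209
The z_c×3209 term appears on both sides and cancels. Collect the known terms of each column as K = Σ(ρt)_known − 3209 × (depth of known layers): K_A = 56751120 − 3209×21160 = −11151320; K_B = 59122000 − 3209×(1758 + 20500) = −12303922.
Balance: K_A − x×(3209 − 2866) = K_B, so x = (K_A − K_B)/(3209 − 2866) = 1152600/343 = 3360 m.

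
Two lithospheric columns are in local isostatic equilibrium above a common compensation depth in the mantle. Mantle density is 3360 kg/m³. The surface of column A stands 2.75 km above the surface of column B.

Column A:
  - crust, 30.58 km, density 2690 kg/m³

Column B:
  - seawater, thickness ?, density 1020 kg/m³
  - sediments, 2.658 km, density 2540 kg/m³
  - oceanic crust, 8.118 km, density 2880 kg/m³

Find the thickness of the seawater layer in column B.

Take the compensation level at the base of the deeper column (depth z_c below the surface of column A) and equate Σ ρ_i t_i down to z_c; mantle fills any gap and the z_c terms cancel.
Column A: 30.58×2690 + (z_c − 30.58)×3360
Column B: 2.75×0 + x×1020 + 2.658×2540 + 8.118×2880 + (z_c − 2.75 − 10.776 − x)×3360
The z_c×3360 term appears on both sides and cancels. Collect the known terms of each column as K = Σ(ρt)_known − 3360 × (depth of known layers): K_A = 82260.2 − 3360×30.58 = −20488.6; K_B = 30131.16 − 3360×(2.75 + 10.776) = −15316.2.
Balance: K_A = K_B − x×(3360 − 1020), so x = (K_B − K_A)/(3360 − 1020) = 5172.4/2340 = 2.21 km.

2.21 km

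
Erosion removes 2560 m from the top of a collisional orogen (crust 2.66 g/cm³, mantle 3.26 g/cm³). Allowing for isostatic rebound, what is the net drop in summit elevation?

Rebound u = e ρ_c/ρ_m = 2560 m × 2.66/3.26 = 2089 m.
Net surface drop = e − u = 2560 m − 2089 m = e (ρ_m − ρ_c)/ρ_m = 471 m.

471 m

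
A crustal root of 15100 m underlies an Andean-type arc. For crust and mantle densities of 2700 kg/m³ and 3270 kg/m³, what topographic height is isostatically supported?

Equating mass per unit area of the two columns: ρ_c h = (ρ_m − ρ_c) r.
h = r (ρ_m − ρ_c) / ρ_c = 15100 m × (3270 − 2700) / 2700 = 3190 m.

3190 m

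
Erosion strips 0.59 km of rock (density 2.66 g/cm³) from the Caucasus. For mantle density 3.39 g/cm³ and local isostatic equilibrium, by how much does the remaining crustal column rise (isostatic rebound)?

Unloading: uplift u = e ρ_c/ρ_m = 0.59 km × 2.66/3.39 = 0.463 km.

0.463 km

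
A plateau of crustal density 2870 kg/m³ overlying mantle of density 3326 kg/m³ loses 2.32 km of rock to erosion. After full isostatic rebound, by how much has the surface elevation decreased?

0.318 km

Rebound u = e ρ_c/ρ_m = 2.32 km × 2870/3326 = 2.002 km.
Net surface drop = e − u = 2.32 km − 2.002 km = e (ρ_m − ρ_c)/ρ_m = 0.318 km.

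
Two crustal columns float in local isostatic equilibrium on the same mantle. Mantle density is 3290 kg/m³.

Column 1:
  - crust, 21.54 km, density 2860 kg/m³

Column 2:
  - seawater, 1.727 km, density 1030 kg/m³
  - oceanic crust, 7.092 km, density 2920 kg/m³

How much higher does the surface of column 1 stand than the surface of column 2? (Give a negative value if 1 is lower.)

For any compensation level in the mantle, the mantle terms cancel and isostasy reduces to e = (Σt_1 − Σt_2) − (Σ(ρt)_1 − Σ(ρt)_2) / ρ_m.
Σt_1 = 21.54 km; Σt_2 = 8.819 km; Σ(ρt)_1 = 61604.4; Σ(ρt)_2 = 22487.45 (in km·kg/m³).
e = (21.54 − 8.819) − (61604.4 − 22487.45) / 3290 = 0.831 km.

0.831 km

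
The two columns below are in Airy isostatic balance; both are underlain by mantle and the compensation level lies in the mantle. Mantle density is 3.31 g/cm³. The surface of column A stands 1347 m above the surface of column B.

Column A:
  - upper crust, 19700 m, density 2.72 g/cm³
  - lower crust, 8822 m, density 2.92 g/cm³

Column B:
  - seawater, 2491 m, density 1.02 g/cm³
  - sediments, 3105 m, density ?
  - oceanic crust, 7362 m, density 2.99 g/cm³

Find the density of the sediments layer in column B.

2.49 g/cm³

Take the compensation level at the base of the deeper column (depth z_c below the surface of column A) and equate Σ ρ_i t_i down to z_c; mantle fills any gap and the z_c terms cancel.
Column A: 19700×2.72 + 8822×2.92 + (z_c − 28522)×3.31
Column B: 1347×0 + 2491×1.02 + 3105×ρ + 7362×2.99 + (z_c − 1347 − 12958)×3.31
The z_c×3.31 term appears on both sides and cancels. Collect the known terms of each column as K = Σ(ρt)_known − 3.31 × (depth of known layers): K_A = 79344.24 − 3.31×28522 = −15063.58; K_B = 24553.2 − 3.31×(1347 + 12958) = −22796.35.
Balance: K_A = K_B + 3105×ρ, so ρ = (K_A − K_B)/3105 = 7732.77/3105 = 2.49 g/cm³.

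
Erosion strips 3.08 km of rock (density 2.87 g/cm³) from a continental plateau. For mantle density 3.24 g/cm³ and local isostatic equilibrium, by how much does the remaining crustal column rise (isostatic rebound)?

2.73 km

Unloading: uplift u = e ρ_c/ρ_m = 3.08 km × 2.87/3.24 = 2.73 km.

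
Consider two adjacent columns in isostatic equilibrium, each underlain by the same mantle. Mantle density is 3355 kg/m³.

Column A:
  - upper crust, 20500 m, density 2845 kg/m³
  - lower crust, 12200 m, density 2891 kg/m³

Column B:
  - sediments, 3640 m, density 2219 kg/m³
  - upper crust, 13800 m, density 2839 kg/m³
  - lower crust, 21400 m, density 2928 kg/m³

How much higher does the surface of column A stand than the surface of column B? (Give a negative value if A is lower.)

−1280 m

For any compensation level in the mantle, the mantle terms cancel and isostasy reduces to e = (Σt_A − Σt_B) − (Σ(ρt)_A − Σ(ρt)_B) / ρ_m.
Σt_A = 32700 m; Σt_B = 38840 m; Σ(ρt)_A = 93592700; Σ(ρt)_B = 109914560 (in m·kg/m³).
e = (32700 − 38840) − (93592700 − 109914560) / 3355 = −1280 m.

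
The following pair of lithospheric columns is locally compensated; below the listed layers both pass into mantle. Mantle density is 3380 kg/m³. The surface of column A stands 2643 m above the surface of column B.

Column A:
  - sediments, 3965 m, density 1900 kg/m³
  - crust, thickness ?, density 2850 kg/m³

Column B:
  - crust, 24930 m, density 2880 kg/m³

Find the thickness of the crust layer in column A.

29300 m

Take the compensation level at the base of the deeper column (depth z_c below the surface of column A) and equate Σ ρ_i t_i down to z_c; mantle fills any gap and the z_c terms cancel.
Column A: 3965×1900 + x×2850 + (z_c − 3965 − x)×3380
Column B: 2643×0 + 24930×2880 + (z_c − 2643 − 24930)×3380
The z_c×3380 term appears on both sides and cancels. Collect the known terms of each column as K = Σ(ρt)_known − 3380 × (depth of known layers): K_A = 7533500 − 3380×3965 = −5868200; K_B = 71798400 − 3380×(2643 + 24930) = −21398340.
Balance: K_A − x×(3380 − 2850) = K_B, so x = (K_A − K_B)/(3380 − 2850) = 15530100/530 = 29300 m.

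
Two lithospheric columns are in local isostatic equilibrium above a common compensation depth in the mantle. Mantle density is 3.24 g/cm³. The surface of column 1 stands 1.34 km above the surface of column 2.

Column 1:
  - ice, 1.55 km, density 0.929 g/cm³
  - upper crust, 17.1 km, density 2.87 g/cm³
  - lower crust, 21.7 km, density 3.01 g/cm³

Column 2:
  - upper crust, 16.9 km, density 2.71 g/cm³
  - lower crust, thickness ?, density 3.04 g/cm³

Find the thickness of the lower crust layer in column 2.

8.01 km

Take the compensation level at the base of the deeper column (depth z_c below the surface of column 1) and equate Σ ρ_i t_i down to z_c; mantle fills any gap and the z_c terms cancel.
Column 1: 1.55×0.929 + 17.1×2.87 + 21.7×3.01 + (z_c − 40.35)×3.24
Column 2: 1.34×0 + 16.9×2.71 + x×3.04 + (z_c − 1.34 − 16.9 − x)×3.24
The z_c×3.24 term appears on both sides and cancels. Collect the known terms of each column as K = Σ(ρt)_known − 3.24 × (depth of known layers): K_1 = 115.83395 − 3.24×40.35 = −14.90005; K_2 = 45.799 − 3.24×(1.34 + 16.9) = −13.2986.
Balance: K_1 = K_2 − x×(3.24 − 3.04), so x = (K_2 − K_1)/(3.24 − 3.04) = 1.60145/0.2 = 8.01 km.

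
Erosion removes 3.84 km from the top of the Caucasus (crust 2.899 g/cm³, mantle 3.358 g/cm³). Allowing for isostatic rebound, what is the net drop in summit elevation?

0.525 km

Rebound u = e ρ_c/ρ_m = 3.84 km × 2.899/3.358 = 3.315 km.
Net surface drop = e − u = 3.84 km − 3.315 km = e (ρ_m − ρ_c)/ρ_m = 0.525 km.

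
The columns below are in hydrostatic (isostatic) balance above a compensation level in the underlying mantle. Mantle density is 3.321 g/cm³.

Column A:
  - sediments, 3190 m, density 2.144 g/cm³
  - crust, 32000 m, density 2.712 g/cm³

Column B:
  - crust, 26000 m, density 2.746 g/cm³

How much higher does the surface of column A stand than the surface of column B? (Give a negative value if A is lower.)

For any compensation level in the mantle, the mantle terms cancel and isostasy reduces to e = (Σt_A − Σt_B) − (Σ(ρt)_A − Σ(ρt)_B) / ρ_m.
Σt_A = 35190 m; Σt_B = 26000 m; Σ(ρt)_A = 93623.36; Σ(ρt)_B = 71396 (in m·g/cm³).
e = (35190 − 26000) − (93623.36 − 71396) / 3.321 = 2500 m.

2500 m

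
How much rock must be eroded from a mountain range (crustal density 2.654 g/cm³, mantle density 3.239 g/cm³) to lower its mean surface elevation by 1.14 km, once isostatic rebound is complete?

6.31 km

Net drop Δ = e − u = e − e ρ_c/ρ_m = e (ρ_m − ρ_c)/ρ_m.
e = Δ ρ_m/(ρ_m − ρ_c) = 1.14 km × 3.239/0.585 = 6.31 km.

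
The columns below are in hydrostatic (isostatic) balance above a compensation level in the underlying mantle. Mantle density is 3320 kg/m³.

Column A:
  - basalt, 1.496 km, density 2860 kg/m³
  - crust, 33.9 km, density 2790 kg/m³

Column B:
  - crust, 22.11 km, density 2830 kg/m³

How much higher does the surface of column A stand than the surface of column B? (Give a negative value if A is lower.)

For any compensation level in the mantle, the mantle terms cancel and isostasy reduces to e = (Σt_A − Σt_B) − (Σ(ρt)_A − Σ(ρt)_B) / ρ_m.
Σt_A = 35.396 km; Σt_B = 22.11 km; Σ(ρt)_A = 98859.56; Σ(ρt)_B = 62571.3 (in km·kg/m³).
e = (35.396 − 22.11) − (98859.56 − 62571.3) / 3320 = 2.36 km.

2.36 km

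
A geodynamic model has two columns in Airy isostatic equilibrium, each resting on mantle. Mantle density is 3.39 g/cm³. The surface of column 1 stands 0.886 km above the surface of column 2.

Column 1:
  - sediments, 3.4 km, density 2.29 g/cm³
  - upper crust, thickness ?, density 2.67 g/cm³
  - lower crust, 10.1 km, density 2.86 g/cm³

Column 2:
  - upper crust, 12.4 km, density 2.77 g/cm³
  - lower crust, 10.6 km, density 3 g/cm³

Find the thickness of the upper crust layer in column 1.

7.96 km

Take the compensation level at the base of the deeper column (depth z_c below the surface of column 1) and equate Σ ρ_i t_i down to z_c; mantle fills any gap and the z_c terms cancel.
Column 1: 3.4×2.29 + x×2.67 + 10.1×2.86 + (z_c − 13.5 − x)×3.39
Column 2: 0.886×0 + 12.4×2.77 + 10.6×3 + (z_c − 0.886 − 23)×3.39
The z_c×3.39 term appears on both sides and cancels. Collect the known terms of each column as K = Σ(ρt)_known − 3.39 × (depth of known layers): K_1 = 36.672 − 3.39×13.5 = −9.093; K_2 = 66.148 − 3.39×(0.886 + 23) = −14.82554.
Balance: K_1 − x×(3.39 − 2.67) = K_2, so x = (K_1 − K_2)/(3.39 − 2.67) = 5.73254/0.72 = 7.96 km.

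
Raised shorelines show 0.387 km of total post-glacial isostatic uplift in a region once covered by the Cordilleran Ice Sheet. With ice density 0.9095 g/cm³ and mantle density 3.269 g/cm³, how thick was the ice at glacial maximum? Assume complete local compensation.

1.39 km

u = t ρ_ice/ρ_m → t = u ρ_m/ρ_ice = 0.387 km × 3.269/0.9095 = 1.39 km.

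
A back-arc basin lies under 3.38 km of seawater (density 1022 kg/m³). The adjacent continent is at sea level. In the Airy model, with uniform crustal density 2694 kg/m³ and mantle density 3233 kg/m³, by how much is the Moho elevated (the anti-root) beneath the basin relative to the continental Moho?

In Airy isostatic equilibrium: replacing crust with seawater at the top is compensated by replacing crust with mantle at the base: d (ρ_c − ρ_w) = a (ρ_m − ρ_c).
a = d (ρ_c − ρ_w)/(ρ_m − ρ_c) = 3.38 km × 1672/539 = 10.5 km.

10.5 km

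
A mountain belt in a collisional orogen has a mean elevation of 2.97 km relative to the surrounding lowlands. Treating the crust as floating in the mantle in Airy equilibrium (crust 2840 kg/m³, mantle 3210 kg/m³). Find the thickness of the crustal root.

In Airy isostatic equilibrium: the weight of the topography is balanced by the buoyancy of the root, ρ_c h = (ρ_m − ρ_c) r.
r = h · ρ_c / (ρ_m − ρ_c) = 2.97 km × 2840 / (3210 − 2840) = 22.8 km.

22.8 km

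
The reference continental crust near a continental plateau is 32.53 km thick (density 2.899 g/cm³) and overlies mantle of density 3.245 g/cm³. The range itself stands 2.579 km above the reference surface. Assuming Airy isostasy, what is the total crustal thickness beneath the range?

Root depth r = h ρ_c / (ρ_m − ρ_c) = 2.579 km × 2.899 / 0.346 = 21.61 km.
Total thickness = T + h + r = 32.53 km + 2.579 km + 21.61 km = 56.7 km.

56.7 km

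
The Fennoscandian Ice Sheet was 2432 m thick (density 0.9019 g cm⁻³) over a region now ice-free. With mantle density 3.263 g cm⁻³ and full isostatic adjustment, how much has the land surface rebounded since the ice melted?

Removing the load lets mantle flow back in; uplift u satisfies ρ_ice t = ρ_m u.
u = t ρ_ice/ρ_m = 2432 m × 0.9019/3.263 = 672 m.

672 m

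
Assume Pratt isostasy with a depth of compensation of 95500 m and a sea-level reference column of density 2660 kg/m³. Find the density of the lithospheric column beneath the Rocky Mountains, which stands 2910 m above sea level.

Pratt balance: ρ_ref D = ρ (D + h).
ρ = ρ_ref D/(D + h) = 2660 × 95500 m/(95500 m + 2910 m) = 2580 kg/m³.

2580 kg/m³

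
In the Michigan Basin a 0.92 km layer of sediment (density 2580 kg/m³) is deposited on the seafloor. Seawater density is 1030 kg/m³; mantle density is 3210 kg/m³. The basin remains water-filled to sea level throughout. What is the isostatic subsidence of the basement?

Submarine loading: the sediment displaces seawater, and the subsidence is in turn flooded, so s (ρ_m − ρ_w) = t (ρ_sed − ρ_w).
s = 0.92 km × (2580 − 1030) / (3210 − 1030) = 0.654 km.

0.654 km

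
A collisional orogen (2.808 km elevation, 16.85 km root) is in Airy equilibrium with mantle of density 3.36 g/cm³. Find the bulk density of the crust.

ρ_c h = (ρ_m − ρ_c) r → ρ_c (h + r) = ρ_m r → ρ_c = ρ_m r / (h + r).
ρ_c = 3.36 × 16.85 km / (2.808 km + 16.85 km) = 2.88 g/cm³.

2.88 g/cm³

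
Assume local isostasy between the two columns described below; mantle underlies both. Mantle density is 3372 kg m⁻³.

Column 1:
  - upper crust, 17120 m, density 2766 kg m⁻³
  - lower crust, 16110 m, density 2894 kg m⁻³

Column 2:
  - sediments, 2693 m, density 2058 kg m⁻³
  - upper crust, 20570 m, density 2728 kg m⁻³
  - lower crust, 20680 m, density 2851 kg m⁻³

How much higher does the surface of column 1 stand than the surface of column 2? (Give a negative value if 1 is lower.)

For any compensation level in the mantle, the mantle terms cancel and isostasy reduces to e = (Σt_1 − Σt_2) − (Σ(ρt)_1 − Σ(ρt)_2) / ρ_m.
Σt_1 = 33230 m; Σt_2 = 43943 m; Σ(ρt)_1 = 93976260; Σ(ρt)_2 = 120615834 (in m·kg m⁻³).
e = (33230 − 43943) − (93976260 − 120615834) / 3372 = −2810 m.

−2810 m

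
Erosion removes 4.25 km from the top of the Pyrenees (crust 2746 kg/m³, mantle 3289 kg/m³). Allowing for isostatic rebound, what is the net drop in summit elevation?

Rebound u = e ρ_c/ρ_m = 4.25 km × 2746/3289 = 3.548 km.
Net surface drop = e − u = 4.25 km − 3.548 km = e (ρ_m − ρ_c)/ρ_m = 0.702 km.

0.702 km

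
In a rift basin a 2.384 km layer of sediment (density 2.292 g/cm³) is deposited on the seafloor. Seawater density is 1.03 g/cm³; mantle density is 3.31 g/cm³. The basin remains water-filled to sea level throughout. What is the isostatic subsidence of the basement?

1.32 km

Submarine loading: the sediment displaces seawater, and the subsidence is in turn flooded, so s (ρ_m − ρ_w) = t (ρ_sed − ρ_w).
s = 2.384 km × (2.292 − 1.03) / (3.31 − 1.03) = 1.32 km.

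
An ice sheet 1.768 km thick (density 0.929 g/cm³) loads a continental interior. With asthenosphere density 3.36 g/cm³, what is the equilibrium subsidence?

Equating mass per unit area of the two columns: the ice load ρ_ice t is balanced by mantle displaced below, ρ_m s.
s = t ρ_ice / ρ_m = 1.768 km × 0.929/3.36 = 0.489 km.

0.489 km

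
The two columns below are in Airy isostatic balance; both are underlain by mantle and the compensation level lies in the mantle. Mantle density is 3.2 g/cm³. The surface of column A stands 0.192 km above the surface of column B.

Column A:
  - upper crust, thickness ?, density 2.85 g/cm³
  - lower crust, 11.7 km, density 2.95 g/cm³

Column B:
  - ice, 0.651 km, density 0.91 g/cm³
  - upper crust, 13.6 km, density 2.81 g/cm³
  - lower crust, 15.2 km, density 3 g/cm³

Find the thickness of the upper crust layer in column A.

Take the compensation level at the base of the deeper column (depth z_c below the surface of column A) and equate Σ ρ_i t_i down to z_c; mantle fills any gap and the z_c terms cancel.
Column A: x×2.85 + 11.7×2.95 + (z_c − 11.7 − x)×3.2
Column B: 0.192×0 + 0.651×0.91 + 13.6×2.81 + 15.2×3 + (z_c − 0.192 − 29.451)×3.2
The z_c×3.2 term appears on both sides and cancels. Collect the known terms of each column as K = Σ(ρt)_known − 3.2 × (depth of known layers): K_A = 34.515 − 3.2×11.7 = −2.925; K_B = 84.40841 − 3.2×(0.192 + 29.451) = −10.44919.
Balance: K_A − x×(3.2 − 2.85) = K_B, so x = (K_A − K_B)/(3.2 − 2.85) = 7.52419/0.35 = 21.5 km.

21.5 km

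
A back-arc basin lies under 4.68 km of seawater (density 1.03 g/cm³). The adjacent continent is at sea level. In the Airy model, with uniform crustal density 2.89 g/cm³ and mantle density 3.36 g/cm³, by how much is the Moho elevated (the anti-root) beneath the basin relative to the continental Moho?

18.5 km

Equating mass per unit area of the two columns: replacing crust with seawater at the top is compensated by replacing crust with mantle at the base: d (ρ_c − ρ_w) = a (ρ_m − ρ_c).
a = d (ρ_c − ρ_w)/(ρ_m − ρ_c) = 4.68 km × 1.86/0.47 = 18.5 km.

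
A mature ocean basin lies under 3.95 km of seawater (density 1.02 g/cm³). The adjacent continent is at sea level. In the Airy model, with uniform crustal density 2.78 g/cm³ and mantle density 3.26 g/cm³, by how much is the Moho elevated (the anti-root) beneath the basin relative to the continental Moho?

Equating mass per unit area of the two columns: replacing crust with seawater at the top is compensated by replacing crust with mantle at the base: d (ρ_c − ρ_w) = a (ρ_m − ρ_c).
a = d (ρ_c − ρ_w)/(ρ_m − ρ_c) = 3.95 km × 1.76/0.48 = 14.5 km.

14.5 km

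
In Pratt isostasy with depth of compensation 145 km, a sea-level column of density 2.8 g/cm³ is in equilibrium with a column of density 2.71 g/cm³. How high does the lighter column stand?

ρ_ref D = ρ (D + h) → h = D (ρ_ref − ρ)/ρ.
h = 145 km × (2.8 − 2.71)/2.71 = 4.82 km.

4.82 km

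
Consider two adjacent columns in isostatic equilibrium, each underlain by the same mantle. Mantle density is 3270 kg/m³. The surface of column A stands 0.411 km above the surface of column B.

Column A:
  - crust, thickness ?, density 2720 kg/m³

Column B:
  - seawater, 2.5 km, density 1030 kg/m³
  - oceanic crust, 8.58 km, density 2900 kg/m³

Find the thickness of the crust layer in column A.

Take the compensation level at the base of the deeper column (depth z_c below the surface of column A) and equate Σ ρ_i t_i down to z_c; mantle fills any gap and the z_c terms cancel.
Column A: x×2720 + (z_c − 0 − x)×3270
Column B: 0.411×0 + 2.5×1030 + 8.58×2900 + (z_c − 0.411 − 11.08)×3270
The z_c×3270 term appears on both sides and cancels. Collect the known terms of each column as K = Σ(ρt)_known − 3270 × (depth of known layers): K_A = 0 − 3270×0 = 0; K_B = 27457 − 3270×(0.411 + 11.08) = −10118.57.
Balance: K_A − x×(3270 − 2720) = K_B, so x = (K_A − K_B)/(3270 − 2720) = 10118.6/550 = 18.4 km.

18.4 km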